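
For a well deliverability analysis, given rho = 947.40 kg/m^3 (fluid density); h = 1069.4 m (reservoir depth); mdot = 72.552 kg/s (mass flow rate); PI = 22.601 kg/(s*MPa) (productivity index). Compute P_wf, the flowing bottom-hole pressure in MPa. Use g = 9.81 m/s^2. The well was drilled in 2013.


Step 1: P_i = rho*g*h/1e6 = 947.4*9.81*1069.4/1e6 = 9.938997 MPa
Step 2: P_wf = P_i - mdot/PI = 9.938997 - 72.552/22.601 = 6.7289 MPa
P_wf = 6.7289 MPa


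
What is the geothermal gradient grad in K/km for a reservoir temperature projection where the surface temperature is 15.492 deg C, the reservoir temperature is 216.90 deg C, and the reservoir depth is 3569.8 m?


grad = (T_res - T_surf) / d * 1000
grad = (216.90 - 15.492) / 3569.8 * 1000
grad = 56.41997 deg C/km
Convert: 56.41997 deg C/km * 1.0 = 56.420 K/km
grad = 56.420 K/km


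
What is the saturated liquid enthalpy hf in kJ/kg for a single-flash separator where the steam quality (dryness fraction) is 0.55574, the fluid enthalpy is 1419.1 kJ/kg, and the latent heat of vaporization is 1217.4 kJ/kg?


hf = h - x * hfg
hf = 1419.1 - 0.55574 * 1217.4
hf = 742.54 kJ/kg


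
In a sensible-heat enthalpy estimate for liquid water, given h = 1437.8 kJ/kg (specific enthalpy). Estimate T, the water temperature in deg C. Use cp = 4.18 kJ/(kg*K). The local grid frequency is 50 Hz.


T = h / cp
T = 1437.8 / 4.18
T = 343.97 deg C


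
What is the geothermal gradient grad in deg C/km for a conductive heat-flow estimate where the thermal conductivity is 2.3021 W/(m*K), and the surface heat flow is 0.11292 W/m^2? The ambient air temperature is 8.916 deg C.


grad = q * 1000 / k
grad = 0.11292 * 1000 / 2.3021
grad = 49.051 deg C/km


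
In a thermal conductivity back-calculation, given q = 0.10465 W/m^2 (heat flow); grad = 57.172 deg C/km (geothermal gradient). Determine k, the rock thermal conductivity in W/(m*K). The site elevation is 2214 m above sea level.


k = q / (grad / 1000)
k = 0.10465 / (57.172 / 1000)
k = 1.8304 W/(m*K)


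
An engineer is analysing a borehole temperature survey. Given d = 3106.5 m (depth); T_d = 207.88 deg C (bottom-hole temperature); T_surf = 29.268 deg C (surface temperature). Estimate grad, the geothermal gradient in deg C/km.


grad = (T_d - T_surf) / d * 1000
grad = (207.88 - 29.268) / 3106.5 * 1000
grad = 57.496 deg C/km


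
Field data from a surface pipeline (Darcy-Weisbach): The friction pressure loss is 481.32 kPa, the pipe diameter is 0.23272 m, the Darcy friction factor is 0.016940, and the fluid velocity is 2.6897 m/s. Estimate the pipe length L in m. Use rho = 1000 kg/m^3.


L = dP*1000*D / (f*rho*vel^2/2)
L = 481.32*1000*0.23272 / (0.016940*1000*2.6897^2/2)
L = 1828.0 m


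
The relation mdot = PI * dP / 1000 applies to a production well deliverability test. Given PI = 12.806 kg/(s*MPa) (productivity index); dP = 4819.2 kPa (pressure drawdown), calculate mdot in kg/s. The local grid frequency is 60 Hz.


mdot = PI * dP / 1000
mdot = 12.806 * 4819.2 / 1000
mdot = 61.715 kg/s


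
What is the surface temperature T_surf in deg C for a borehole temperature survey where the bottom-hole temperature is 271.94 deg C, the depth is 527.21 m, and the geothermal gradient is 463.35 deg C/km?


T_surf = T_d - grad * d / 1000
T_surf = 271.94 - 463.35 * 527.21 / 1000
T_surf = 27.657 deg C


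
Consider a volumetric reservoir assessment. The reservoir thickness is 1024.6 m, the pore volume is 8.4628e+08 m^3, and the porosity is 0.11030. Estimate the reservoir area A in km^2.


A = Vp / (1e6 * hr * phi)
A = 8.4628e+08 / (1e6 * 1024.6 * 0.11030)
A = 7.4883 km^2


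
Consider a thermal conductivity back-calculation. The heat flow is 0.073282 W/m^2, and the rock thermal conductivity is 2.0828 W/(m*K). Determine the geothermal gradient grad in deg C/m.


grad = q / k * 1000
grad = 0.073282 / 2.0828 * 1000
grad = 35.18437 deg C/km
Convert: 35.18437 deg C/km * 0.001 = 0.035184 deg C/m
grad = 0.035184 deg C/m


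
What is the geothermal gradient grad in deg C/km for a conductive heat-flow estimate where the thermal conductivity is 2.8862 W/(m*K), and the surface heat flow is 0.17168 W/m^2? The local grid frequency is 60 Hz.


grad = q * 1000 / k
grad = 0.17168 * 1000 / 2.8862
grad = 59.483 deg C/km


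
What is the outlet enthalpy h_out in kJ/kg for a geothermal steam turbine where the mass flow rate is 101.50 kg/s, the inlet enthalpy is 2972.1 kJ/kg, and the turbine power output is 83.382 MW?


h_out = h_in - P * 1000 / mdot
h_out = 2972.1 - 83.382 * 1000 / 101.50
h_out = 2150.6 kJ/kg


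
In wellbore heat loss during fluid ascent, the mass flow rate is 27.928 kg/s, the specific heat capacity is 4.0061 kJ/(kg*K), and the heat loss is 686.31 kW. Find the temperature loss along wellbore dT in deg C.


dT = Q_loss / (mdot * cp)
dT = 686.31 / (27.928 * 4.0061)
dT = 6.134211 K
Convert (temperature difference, 1 K = 1 deg C): 6.134211 K = 6.134211 deg C
dT = 6.1342 deg C


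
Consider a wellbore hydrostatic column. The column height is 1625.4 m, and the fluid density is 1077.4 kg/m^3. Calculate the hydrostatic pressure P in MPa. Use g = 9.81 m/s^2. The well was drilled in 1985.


P = rho * g * h / 1e6
P = 1077.4 * 9.81 * 1625.4 / 1e6
P = 17.179 MPa


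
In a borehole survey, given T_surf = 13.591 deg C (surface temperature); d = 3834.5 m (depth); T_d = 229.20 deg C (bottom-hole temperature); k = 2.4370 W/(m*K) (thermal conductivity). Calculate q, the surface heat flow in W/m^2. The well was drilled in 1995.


Step 1: grad = (T_d - T_surf)/d * 1000 = (229.2 - 13.591)/3834.5 * 1000 = 56.22871 deg C/km
Step 2: q = k * grad / 1000 = 2.437 * 56.22871 / 1000 = 0.13703 W/m^2
q = 0.13703 W/m^2


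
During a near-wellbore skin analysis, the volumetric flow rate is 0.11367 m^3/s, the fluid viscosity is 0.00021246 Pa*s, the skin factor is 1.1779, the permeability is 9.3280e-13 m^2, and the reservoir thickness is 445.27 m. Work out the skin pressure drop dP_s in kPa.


dP_s = S * q * mu / (2*pi*k*hr) / 1000
dP_s = 1.1779 * 0.11367 * 0.00021246 / (2*pi*9.3280e-13*445.27) / 1000
dP_s = 10.900 kPa


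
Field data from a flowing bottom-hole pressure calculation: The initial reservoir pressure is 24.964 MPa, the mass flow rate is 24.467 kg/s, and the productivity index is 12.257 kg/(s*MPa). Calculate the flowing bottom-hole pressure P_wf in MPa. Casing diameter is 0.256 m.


P_wf = P_i - mdot / PI
P_wf = 24.964 - 24.467 / 12.257
P_wf = 22.968 MPa


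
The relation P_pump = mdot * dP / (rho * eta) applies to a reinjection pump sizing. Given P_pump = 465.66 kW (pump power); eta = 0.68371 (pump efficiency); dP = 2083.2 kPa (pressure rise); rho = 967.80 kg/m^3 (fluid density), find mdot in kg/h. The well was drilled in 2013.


mdot = P_pump * rho * eta / dP
mdot = 465.66 * 967.80 * 0.68371 / 2083.2
mdot = 147.9093 kg/s
Convert: 147.9093 kg/s * 3600.0 = 5.3247e+05 kg/h
mdot = 5.3247e+05 kg/h


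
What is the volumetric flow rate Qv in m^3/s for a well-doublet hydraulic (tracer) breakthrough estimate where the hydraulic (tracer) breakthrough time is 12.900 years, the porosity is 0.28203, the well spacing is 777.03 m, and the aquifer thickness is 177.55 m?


Qv = pi*hr*phi*L^2 / (3*t_bt*365.25*86400)
Qv = pi*177.55*0.28203*777.03^2 / (3*12.900*365.25*86400)
Qv = 0.077773 m^3/s


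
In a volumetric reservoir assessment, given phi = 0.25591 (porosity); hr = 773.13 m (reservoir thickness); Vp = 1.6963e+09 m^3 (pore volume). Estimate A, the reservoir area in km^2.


A = Vp / (1e6 * hr * phi)
A = 1.6963e+09 / (1e6 * 773.13 * 0.25591)
A = 8.5736 km^2


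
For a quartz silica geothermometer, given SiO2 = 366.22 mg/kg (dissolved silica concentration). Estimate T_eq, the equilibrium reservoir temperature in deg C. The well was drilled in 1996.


T_eq = 1309 / (5.19 - log10(SiO2)) - 273.15
T_eq = 1309 / (5.19 - log10(366.22)) - 273.15
T_eq = 225.28 deg C


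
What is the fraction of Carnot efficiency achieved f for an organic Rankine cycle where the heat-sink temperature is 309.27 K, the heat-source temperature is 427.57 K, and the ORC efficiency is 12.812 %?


f = (eta_orc/100) / (1 - Tc/Th)
f = (12.812/100) / (1 - 309.27/427.57)
f = 0.46306


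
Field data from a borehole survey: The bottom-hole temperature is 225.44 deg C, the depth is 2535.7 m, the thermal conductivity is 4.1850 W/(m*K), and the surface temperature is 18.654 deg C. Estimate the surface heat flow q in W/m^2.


Step 1: grad = (T_d - T_surf)/d * 1000 = (225.44 - 18.654)/2535.7 * 1000 = 81.54987 deg C/km
Step 2: q = k * grad / 1000 = 4.185 * 81.54987 / 1000 = 0.34129 W/m^2
q = 0.34129 W/m^2


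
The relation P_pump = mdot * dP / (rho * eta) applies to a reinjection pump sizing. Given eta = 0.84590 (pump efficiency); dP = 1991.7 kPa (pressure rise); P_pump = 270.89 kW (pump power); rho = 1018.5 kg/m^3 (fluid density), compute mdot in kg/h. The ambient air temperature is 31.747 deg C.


mdot = P_pump * rho * eta / dP
mdot = 270.89 * 1018.5 * 0.84590 / 1991.7
mdot = 117.1788 kg/s
Convert: 117.1788 kg/s * 3600.0 = 4.2184e+05 kg/h
mdot = 4.2184e+05 kg/h


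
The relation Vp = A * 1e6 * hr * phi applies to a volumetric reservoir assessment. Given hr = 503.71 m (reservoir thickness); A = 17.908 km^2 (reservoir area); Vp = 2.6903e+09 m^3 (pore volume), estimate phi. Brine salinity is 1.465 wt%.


phi = Vp / (A * 1e6 * hr)
phi = 2.6903e+09 / (17.908 * 1e6 * 503.71)
phi = 0.29824


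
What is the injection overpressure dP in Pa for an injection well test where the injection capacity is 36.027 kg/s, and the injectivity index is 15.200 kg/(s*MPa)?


dP = mdot * 1000 / II
dP = 36.027 * 1000 / 15.200
dP = 2370.197 kPa
Convert: 2370.197 kPa * 1000.0 = 2.3702e+06 Pa
dP = 2.3702e+06 Pa


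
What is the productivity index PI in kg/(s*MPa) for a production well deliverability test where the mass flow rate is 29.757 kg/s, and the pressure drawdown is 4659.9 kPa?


PI = mdot * 1000 / dP
PI = 29.757 * 1000 / 4659.9
PI = 6.3858 kg/(s*MPa)


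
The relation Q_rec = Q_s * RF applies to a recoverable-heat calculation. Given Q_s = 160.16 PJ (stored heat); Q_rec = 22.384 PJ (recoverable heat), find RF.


RF = Q_rec / Q_s
RF = 22.384 / 160.16
RF = 0.13976


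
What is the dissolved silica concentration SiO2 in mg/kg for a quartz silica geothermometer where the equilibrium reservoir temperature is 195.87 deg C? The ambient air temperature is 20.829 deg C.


SiO2 = 10^(5.19 - 1309/(T_eq + 273.15))
SiO2 = 10^(5.19 - 1309/(195.87 + 273.15))
SiO2 = 250.65 mg/kg


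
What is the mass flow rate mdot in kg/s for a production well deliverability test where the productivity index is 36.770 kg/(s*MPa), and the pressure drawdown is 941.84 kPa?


mdot = PI * dP / 1000
mdot = 36.770 * 941.84 / 1000
mdot = 34.631 kg/s


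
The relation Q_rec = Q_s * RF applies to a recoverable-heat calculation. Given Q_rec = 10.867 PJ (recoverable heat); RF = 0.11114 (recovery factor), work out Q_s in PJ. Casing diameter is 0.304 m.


Q_s = Q_rec / RF
Q_s = 10.867 / 0.11114
Q_s = 97.778 PJ


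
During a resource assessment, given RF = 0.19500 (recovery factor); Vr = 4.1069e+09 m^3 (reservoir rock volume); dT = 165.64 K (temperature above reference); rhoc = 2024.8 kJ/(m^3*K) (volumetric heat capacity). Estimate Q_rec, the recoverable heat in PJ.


Step 1: Q_s = Vr*rhoc*dT/1e12 = 4.1069e+09*2024.8*165.64/1e12 = 1377.404 PJ
Step 2: Q_rec = Q_s * RF = 1377.404 * 0.195 = 268.59 PJ
Q_rec = 268.59 PJ


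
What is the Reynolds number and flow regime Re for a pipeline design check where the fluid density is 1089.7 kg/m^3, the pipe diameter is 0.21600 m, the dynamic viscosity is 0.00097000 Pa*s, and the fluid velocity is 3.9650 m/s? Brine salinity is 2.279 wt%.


Step 1: Re = rho*vel*D/mu = 1089.7*3.965*0.216/0.00097 = 9.6213e+05
Step 2: Re = 9.6213e+05 > 4000, so flow is turbulent.
Re = 9.6213e+05 (turbulent)


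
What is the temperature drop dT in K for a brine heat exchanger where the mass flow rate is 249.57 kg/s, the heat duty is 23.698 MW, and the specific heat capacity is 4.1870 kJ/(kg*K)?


dT = Q * 1000 / (mdot * cp)
dT = 23.698 * 1000 / (249.57 * 4.1870)
dT = 22.679 K


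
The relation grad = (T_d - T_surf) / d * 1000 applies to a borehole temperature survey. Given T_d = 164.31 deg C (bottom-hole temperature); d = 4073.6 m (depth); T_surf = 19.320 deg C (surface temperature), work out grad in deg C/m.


grad = (T_d - T_surf) / d * 1000
grad = (164.31 - 19.320) / 4073.6 * 1000
grad = 35.59260 deg C/km
Convert: 35.59260 deg C/km * 0.001 = 0.035593 deg C/m
grad = 0.035593 deg C/m


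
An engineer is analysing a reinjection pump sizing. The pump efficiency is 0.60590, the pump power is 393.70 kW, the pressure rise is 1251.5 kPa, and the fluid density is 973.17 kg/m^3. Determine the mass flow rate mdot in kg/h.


mdot = P_pump * rho * eta / dP
mdot = 393.70 * 973.17 * 0.60590 / 1251.5
mdot = 185.4916 kg/s
Convert: 185.4916 kg/s * 3600.0 = 6.6777e+05 kg/h
mdot = 6.6777e+05 kg/h


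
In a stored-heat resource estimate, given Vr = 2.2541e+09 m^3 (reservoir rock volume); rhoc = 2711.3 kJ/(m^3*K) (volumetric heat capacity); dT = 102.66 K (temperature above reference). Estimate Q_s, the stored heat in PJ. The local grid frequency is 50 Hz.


Q_s = Vr * rhoc * dT / 1e12
Q_s = 2.2541e+09 * 2711.3 * 102.66 / 1e12
Q_s = 627.41 PJ


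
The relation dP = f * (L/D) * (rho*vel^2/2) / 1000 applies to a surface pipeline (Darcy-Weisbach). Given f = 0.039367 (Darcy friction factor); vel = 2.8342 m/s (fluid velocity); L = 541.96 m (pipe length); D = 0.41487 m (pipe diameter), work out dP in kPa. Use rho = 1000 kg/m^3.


dP = f * (L/D) * (rho*vel^2/2) / 1000
dP = 0.039367 * (541.96/0.41487) * (1000*2.8342^2/2) / 1000
dP = 206.55 kPa


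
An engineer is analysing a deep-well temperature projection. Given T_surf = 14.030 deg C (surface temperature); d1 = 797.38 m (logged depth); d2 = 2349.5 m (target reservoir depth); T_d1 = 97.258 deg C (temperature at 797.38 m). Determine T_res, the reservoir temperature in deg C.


Step 1: grad = (T_d1 - T_surf)/d1 * 1000 = (97.258 - 14.03)/797.38 * 1000 = 104.3768 deg C/km
Step 2: T_res = T_surf + grad*d2/1000 = 14.03 + 104.3768*2349.5/1000 = 259.26 deg C
T_res = 259.26 deg C


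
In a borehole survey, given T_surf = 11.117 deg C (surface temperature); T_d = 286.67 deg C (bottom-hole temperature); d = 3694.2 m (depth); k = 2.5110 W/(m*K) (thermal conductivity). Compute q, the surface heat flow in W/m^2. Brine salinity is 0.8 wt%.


Step 1: grad = (T_d - T_surf)/d * 1000 = (286.67 - 11.117)/3694.2 * 1000 = 74.59071 deg C/km
Step 2: q = k * grad / 1000 = 2.511 * 74.59071 / 1000 = 0.18730 W/m^2
q = 0.18730 W/m^2


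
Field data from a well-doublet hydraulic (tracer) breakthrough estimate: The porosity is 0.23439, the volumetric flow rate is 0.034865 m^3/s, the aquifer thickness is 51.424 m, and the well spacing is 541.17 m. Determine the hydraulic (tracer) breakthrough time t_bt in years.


t_bt = pi * hr * phi * L^2 / (3 * Qv) / (365.25*86400)
t_bt = pi * 51.424 * 0.23439 * 541.17^2 / (3 * 0.034865) / (365.25*86400)
t_bt = 3.3598 years


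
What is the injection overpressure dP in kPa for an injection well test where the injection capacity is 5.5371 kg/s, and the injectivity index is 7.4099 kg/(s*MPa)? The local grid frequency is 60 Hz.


dP = mdot * 1000 / II
dP = 5.5371 * 1000 / 7.4099
dP = 747.26 kPa


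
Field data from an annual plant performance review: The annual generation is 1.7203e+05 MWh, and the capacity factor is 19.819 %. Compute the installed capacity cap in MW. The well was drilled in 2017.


cap = E_a / (CF/100 * 8760)
cap = 1.7203e+05 / (19.819/100 * 8760)
cap = 99.087 MW


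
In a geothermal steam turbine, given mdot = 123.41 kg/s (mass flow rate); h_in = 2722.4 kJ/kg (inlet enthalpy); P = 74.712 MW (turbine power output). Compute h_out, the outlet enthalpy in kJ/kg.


h_out = h_in - P * 1000 / mdot
h_out = 2722.4 - 74.712 * 1000 / 123.41
h_out = 2117.0 kJ/kg


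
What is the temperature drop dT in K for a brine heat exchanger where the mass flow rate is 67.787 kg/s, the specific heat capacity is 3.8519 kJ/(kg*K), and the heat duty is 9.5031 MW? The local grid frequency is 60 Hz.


dT = Q * 1000 / (mdot * cp)
dT = 9.5031 * 1000 / (67.787 * 3.8519)
dT = 36.395 K


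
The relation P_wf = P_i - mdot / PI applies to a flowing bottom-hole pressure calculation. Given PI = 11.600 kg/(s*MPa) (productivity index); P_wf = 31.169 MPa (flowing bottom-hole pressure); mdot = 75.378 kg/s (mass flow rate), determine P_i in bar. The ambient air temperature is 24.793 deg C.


P_i = P_wf + mdot / PI
P_i = 31.169 + 75.378 / 11.600
P_i = 37.66710 MPa
Convert: 37.66710 MPa * 10.0 = 376.67 bar
P_i = 376.67 bar


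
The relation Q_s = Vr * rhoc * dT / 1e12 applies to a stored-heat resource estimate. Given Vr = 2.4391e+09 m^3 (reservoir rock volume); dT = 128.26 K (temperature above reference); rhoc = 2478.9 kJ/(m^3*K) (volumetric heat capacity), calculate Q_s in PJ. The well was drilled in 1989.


Q_s = Vr * rhoc * dT / 1e12
Q_s = 2.4391e+09 * 2478.9 * 128.26 / 1e12
Q_s = 775.50 PJ


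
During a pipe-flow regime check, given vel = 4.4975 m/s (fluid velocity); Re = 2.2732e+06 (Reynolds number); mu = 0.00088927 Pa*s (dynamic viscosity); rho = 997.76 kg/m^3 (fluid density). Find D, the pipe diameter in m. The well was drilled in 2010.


D = Re * mu / (rho * vel)
D = 2.2732e+06 * 0.00088927 / (997.76 * 4.4975)
D = 0.45048 m


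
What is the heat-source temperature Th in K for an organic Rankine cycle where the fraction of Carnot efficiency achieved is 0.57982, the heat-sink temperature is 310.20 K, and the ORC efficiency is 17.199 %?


Th = Tc / (1 - (eta_orc/100)/f)
Th = 310.20 / (1 - (17.199/100)/0.57982)
Th = 441.02 K


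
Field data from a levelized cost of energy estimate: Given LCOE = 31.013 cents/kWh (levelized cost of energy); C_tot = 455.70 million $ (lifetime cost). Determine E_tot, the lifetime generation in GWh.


E_tot = C_tot / LCOE * 100
E_tot = 455.70 / 31.013 * 100
E_tot = 1469.4 GWh


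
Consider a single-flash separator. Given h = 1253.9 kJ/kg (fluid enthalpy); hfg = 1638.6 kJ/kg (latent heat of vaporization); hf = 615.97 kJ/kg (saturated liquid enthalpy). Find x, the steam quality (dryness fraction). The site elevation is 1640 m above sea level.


x = (h - hf) / hfg
x = (1253.9 - 615.97) / 1638.6
x = 0.38931


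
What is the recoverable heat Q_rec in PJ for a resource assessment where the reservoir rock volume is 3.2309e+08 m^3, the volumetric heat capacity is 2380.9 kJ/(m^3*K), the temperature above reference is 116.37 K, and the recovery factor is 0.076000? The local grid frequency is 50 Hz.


Step 1: Q_s = Vr*rhoc*dT/1e12 = 3.2309e+08*2380.9*116.37/1e12 = 89.51704 PJ
Step 2: Q_rec = Q_s * RF = 89.51704 * 0.076 = 6.8033 PJ
Q_rec = 6.8033 PJ


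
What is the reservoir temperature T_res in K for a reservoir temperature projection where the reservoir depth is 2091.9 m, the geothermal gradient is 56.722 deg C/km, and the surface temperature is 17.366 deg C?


T_res = T_surf + grad * d / 1000
T_res = 17.366 + 56.722 * 2091.9 / 1000
T_res = 136.0228 deg C
Convert to K: 136.0228 + 273.15 = 409.17 K
T_res = 409.17 K


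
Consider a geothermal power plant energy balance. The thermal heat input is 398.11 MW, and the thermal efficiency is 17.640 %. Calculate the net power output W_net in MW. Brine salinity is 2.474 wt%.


W_net = eta / 100 * Q_in
W_net = 17.640 / 100 * 398.11
W_net = 70.227 MW


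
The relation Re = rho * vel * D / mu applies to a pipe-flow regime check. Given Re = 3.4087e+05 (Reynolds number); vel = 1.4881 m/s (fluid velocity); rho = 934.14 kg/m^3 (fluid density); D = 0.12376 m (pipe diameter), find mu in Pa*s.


mu = rho * vel * D / Re
mu = 934.14 * 1.4881 * 0.12376 / 3.4087e+05
mu = 0.00050470 Pa*s


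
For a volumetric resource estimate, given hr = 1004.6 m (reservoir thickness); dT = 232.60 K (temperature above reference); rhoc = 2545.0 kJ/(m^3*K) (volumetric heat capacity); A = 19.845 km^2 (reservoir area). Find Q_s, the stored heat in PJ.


Step 1: Vr = A*1e6*hr = 19.845*1e6*1004.6 = 1.993629e+10 m^3
Step 2: Q_s = Vr*rhoc*dT/1e12 = 1.993629e+10*2545.0*232.6/1e12 = 11802 PJ
Q_s = 11802 PJ


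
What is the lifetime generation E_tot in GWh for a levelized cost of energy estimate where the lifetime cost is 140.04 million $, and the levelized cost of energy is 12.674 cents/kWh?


E_tot = C_tot / LCOE * 100
E_tot = 140.04 / 12.674 * 100
E_tot = 1104.9 GWh


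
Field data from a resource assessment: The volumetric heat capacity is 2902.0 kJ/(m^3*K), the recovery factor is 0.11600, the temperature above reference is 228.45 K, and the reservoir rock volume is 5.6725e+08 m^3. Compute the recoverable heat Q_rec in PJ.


Step 1: Q_s = Vr*rhoc*dT/1e12 = 5.6725e+08*2902.0*228.45/1e12 = 376.0651 PJ
Step 2: Q_rec = Q_s * RF = 376.0651 * 0.116 = 43.624 PJ
Q_rec = 43.624 PJ


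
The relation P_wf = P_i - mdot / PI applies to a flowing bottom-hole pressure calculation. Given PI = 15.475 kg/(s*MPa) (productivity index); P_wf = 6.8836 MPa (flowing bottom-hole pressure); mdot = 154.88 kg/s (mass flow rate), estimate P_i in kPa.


P_i = P_wf + mdot / PI
P_i = 6.8836 + 154.88 / 15.475
P_i = 16.89200 MPa
Convert: 16.89200 MPa * 1000.0 = 16892 kPa
P_i = 16892 kPa


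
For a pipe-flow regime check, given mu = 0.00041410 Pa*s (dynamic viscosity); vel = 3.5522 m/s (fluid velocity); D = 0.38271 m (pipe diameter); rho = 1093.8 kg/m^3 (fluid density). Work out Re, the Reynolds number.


Re = rho * vel * D / mu
Re = 1093.8 * 3.5522 * 0.38271 / 0.00041410
Re = 3.5909e+06


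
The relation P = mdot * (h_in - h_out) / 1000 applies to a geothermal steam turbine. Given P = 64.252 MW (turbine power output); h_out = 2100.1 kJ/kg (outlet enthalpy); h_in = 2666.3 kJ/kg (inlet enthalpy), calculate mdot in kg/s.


mdot = P * 1000 / (h_in - h_out)
mdot = 64.252 * 1000 / (2666.3 - 2100.1)
mdot = 113.48 kg/s


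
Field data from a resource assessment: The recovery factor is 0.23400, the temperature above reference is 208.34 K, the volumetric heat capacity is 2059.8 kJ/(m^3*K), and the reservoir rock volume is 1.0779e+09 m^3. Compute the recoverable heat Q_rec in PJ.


Step 1: Q_s = Vr*rhoc*dT/1e12 = 1.0779e+09*2059.8*208.34/1e12 = 462.5686 PJ
Step 2: Q_rec = Q_s * RF = 462.5686 * 0.234 = 108.24 PJ
Q_rec = 108.24 PJ


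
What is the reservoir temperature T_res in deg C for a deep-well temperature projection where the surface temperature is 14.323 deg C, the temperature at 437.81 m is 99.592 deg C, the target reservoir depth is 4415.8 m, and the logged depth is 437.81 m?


Step 1: grad = (T_d1 - T_surf)/d1 * 1000 = (99.592 - 14.323)/437.81 * 1000 = 194.7626 deg C/km
Step 2: T_res = T_surf + grad*d2/1000 = 14.323 + 194.7626*4415.8/1000 = 874.36 deg C
T_res = 874.36 deg C


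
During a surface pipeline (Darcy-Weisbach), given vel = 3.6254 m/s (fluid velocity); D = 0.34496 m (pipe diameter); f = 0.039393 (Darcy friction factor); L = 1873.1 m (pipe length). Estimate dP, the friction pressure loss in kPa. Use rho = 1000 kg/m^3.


dP = f * (L/D) * (rho*vel^2/2) / 1000
dP = 0.039393 * (1873.1/0.34496) * (1000*3.6254^2/2) / 1000
dP = 1405.7 kPa


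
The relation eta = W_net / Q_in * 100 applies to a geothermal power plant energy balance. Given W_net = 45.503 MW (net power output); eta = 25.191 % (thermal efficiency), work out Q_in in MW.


Q_in = W_net / (eta / 100)
Q_in = 45.503 / (25.191 / 100)
Q_in = 180.63 MW


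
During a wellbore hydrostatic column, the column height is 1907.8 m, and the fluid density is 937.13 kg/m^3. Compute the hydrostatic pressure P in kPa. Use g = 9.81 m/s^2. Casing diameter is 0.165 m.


P = rho * g * h / 1e6
P = 937.13 * 9.81 * 1907.8 / 1e6
P = 17.53887 MPa
Convert: 17.53887 MPa * 1000.0 = 17539 kPa
P = 17539 kPa


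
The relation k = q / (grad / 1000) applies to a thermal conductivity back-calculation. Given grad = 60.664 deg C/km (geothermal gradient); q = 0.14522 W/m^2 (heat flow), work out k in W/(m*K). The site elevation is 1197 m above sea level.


k = q / (grad / 1000)
k = 0.14522 / (60.664 / 1000)
k = 2.3938 W/(m*K)


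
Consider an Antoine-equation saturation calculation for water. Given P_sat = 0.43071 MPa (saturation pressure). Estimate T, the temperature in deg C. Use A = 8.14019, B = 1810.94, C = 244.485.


T = B / (A - log10(P_sat * 760 / 0.101325)) - C
T = 1810.94 / (8.14019 - log10(0.43071 * 760 / 0.101325)) - 244.485
T = 146.57 deg C


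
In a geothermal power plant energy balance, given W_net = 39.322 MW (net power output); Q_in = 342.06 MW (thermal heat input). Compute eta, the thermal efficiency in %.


eta = W_net / Q_in * 100
eta = 39.322 / 342.06 * 100
eta = 11.496 %


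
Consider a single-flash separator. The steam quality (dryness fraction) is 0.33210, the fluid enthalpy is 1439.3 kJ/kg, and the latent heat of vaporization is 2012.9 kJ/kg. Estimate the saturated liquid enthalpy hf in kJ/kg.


hf = h - x * hfg
hf = 1439.3 - 0.33210 * 2012.9
hf = 770.82 kJ/kg


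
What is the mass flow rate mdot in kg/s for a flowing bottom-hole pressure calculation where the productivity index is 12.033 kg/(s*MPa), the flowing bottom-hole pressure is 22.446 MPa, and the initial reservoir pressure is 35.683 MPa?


mdot = (P_i - P_wf) * PI
mdot = (35.683 - 22.446) * 12.033
mdot = 159.28 kg/s


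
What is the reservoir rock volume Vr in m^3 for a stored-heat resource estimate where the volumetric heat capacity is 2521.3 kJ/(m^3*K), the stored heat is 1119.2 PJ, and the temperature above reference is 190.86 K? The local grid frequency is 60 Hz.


Vr = Q_s * 1e12 / (rhoc * dT)
Vr = 1119.2 * 1e12 / (2521.3 * 190.86)
Vr = 2.3258e+09 m^3


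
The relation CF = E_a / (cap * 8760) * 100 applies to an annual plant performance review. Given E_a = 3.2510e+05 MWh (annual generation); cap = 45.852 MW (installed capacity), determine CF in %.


CF = E_a / (cap * 8760) * 100
CF = 3.2510e+05 / (45.852 * 8760) * 100
CF = 80.938 %


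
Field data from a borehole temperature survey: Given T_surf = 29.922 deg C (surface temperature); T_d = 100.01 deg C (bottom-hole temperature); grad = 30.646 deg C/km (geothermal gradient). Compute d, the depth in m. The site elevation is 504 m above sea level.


d = (T_d - T_surf) / grad * 1000
d = (100.01 - 29.922) / 30.646 * 1000
d = 2287.0 m


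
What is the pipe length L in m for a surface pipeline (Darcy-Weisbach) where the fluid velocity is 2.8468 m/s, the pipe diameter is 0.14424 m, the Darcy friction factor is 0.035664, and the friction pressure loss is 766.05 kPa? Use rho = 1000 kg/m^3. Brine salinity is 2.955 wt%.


L = dP*1000*D / (f*rho*vel^2/2)
L = 766.05*1000*0.14424 / (0.035664*1000*2.8468^2/2)
L = 764.59 m


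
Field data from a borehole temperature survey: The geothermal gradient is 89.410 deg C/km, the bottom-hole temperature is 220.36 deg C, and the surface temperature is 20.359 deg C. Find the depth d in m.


d = (T_d - T_surf) / grad * 1000
d = (220.36 - 20.359) / 89.410 * 1000
d = 2236.9 m


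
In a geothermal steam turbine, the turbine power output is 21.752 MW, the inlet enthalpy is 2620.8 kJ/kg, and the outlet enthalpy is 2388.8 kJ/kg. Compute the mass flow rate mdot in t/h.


mdot = P * 1000 / (h_in - h_out)
mdot = 21.752 * 1000 / (2620.8 - 2388.8)
mdot = 93.75862 kg/s
Convert: 93.75862 kg/s * 3.6 = 337.53 t/h
mdot = 337.53 t/h


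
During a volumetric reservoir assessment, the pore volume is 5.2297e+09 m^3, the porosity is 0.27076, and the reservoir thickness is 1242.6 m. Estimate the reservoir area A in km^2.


A = Vp / (1e6 * hr * phi)
A = 5.2297e+09 / (1e6 * 1242.6 * 0.27076)
A = 15.544 km^2


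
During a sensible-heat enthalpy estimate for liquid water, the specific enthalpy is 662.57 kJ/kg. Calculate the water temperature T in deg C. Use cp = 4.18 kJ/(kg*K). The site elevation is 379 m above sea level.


T = h / cp
T = 662.57 / 4.18
T = 158.51 deg C


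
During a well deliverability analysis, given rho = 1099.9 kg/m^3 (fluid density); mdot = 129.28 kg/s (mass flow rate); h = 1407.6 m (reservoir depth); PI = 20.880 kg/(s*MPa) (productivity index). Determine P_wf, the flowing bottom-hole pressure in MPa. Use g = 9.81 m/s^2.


Step 1: P_i = rho*g*h/1e6 = 1099.9*9.81*1407.6/1e6 = 15.18803 MPa
Step 2: P_wf = P_i - mdot/PI = 15.18803 - 129.28/20.88 = 8.9965 MPa
P_wf = 8.9965 MPa


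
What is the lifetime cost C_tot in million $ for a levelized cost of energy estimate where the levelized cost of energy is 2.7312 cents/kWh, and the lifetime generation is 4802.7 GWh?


C_tot = LCOE / 100 * E_tot
C_tot = 2.7312 / 100 * 4802.7
C_tot = 131.17 million $


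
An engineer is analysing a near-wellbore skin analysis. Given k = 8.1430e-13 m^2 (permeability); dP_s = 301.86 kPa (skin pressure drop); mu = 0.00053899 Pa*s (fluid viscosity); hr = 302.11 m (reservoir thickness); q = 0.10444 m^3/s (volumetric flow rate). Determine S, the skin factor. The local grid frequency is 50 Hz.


S = dP_s * 1000 * 2*pi*k*hr / (q*mu)
S = 301.86 * 1000 * 2*pi*8.1430e-13*302.11 / (0.10444*0.00053899)
S = 8.2887


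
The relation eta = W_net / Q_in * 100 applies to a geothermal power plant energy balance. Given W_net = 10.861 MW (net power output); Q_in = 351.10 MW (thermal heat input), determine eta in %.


eta = W_net / Q_in * 100
eta = 10.861 / 351.10 * 100
eta = 3.0934 %


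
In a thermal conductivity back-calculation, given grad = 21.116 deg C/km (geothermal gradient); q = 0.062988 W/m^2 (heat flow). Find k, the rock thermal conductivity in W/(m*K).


k = q / (grad / 1000)
k = 0.062988 / (21.116 / 1000)
k = 2.9830 W/(m*K)


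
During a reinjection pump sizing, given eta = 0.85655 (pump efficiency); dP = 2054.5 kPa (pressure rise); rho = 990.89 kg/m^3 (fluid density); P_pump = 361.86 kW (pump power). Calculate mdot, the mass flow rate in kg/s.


mdot = P_pump * rho * eta / dP
mdot = 361.86 * 990.89 * 0.85655 / 2054.5
mdot = 149.49 kg/s


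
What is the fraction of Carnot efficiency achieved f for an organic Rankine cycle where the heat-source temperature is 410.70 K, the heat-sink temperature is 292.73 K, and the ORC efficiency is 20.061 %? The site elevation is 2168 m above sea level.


f = (eta_orc/100) / (1 - Tc/Th)
f = (20.061/100) / (1 - 292.73/410.70)
f = 0.69840


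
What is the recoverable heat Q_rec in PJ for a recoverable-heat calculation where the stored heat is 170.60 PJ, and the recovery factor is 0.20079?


Q_rec = Q_s * RF
Q_rec = 170.60 * 0.20079
Q_rec = 34.255 PJ


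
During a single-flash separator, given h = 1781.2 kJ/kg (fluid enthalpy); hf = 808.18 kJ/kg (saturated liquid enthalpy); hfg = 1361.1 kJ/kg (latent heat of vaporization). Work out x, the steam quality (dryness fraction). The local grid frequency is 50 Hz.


x = (h - hf) / hfg
x = (1781.2 - 808.18) / 1361.1
x = 0.71488


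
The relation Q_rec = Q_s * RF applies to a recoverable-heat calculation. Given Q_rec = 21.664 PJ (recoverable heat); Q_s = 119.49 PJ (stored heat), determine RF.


RF = Q_rec / Q_s
RF = 21.664 / 119.49
RF = 0.18130


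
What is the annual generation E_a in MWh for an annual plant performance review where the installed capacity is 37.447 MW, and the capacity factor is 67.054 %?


E_a = CF / 100 * cap * 8760
E_a = 67.054 / 100 * 37.447 * 8760
E_a = 2.1996e+05 MWh


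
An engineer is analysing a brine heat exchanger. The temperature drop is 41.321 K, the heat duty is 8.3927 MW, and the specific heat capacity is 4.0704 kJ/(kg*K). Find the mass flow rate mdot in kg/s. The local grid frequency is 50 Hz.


mdot = Q * 1000 / (cp * dT)
mdot = 8.3927 * 1000 / (4.0704 * 41.321)
mdot = 49.899 kg/s


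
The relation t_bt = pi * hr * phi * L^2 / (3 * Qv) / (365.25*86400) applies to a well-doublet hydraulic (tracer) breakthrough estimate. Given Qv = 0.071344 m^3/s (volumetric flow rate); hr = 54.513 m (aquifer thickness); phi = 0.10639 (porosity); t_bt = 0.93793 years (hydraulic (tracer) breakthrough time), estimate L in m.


L = sqrt(t_bt*365.25*86400*3*Qv / (pi*hr*phi))
L = sqrt(0.93793*365.25*86400*3*0.071344 / (pi*54.513*0.10639))
L = 589.66 m


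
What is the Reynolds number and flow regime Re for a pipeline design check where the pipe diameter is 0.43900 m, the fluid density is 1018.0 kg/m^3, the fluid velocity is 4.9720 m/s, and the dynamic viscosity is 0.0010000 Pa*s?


Step 1: Re = rho*vel*D/mu = 1018.0*4.972*0.439/0.001 = 2.2220e+06
Step 2: Re = 2.2220e+06 > 4000, so flow is turbulent.
Re = 2.2220e+06 (turbulent)


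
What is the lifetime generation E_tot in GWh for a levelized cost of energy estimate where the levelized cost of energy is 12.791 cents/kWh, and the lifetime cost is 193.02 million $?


E_tot = C_tot / LCOE * 100
E_tot = 193.02 / 12.791 * 100
E_tot = 1509.0 GWh


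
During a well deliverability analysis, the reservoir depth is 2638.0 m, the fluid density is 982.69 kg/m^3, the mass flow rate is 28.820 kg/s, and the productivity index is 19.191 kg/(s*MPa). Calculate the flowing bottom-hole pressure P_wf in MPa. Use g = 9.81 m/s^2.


Step 1: P_i = rho*g*h/1e6 = 982.69*9.81*2638.0/1e6 = 25.43082 MPa
Step 2: P_wf = P_i - mdot/PI = 25.43082 - 28.82/19.191 = 23.929 MPa
P_wf = 23.929 MPa


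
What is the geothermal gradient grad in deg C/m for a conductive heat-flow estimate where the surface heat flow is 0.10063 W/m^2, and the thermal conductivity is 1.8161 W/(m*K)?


grad = q * 1000 / k
grad = 0.10063 * 1000 / 1.8161
grad = 55.40994 deg C/km
Convert: 55.40994 deg C/km * 0.001 = 0.055410 deg C/m
grad = 0.055410 deg C/m


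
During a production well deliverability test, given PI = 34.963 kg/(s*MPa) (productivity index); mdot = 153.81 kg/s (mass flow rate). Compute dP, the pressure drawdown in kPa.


dP = mdot * 1000 / PI
dP = 153.81 * 1000 / 34.963
dP = 4399.2 kPa


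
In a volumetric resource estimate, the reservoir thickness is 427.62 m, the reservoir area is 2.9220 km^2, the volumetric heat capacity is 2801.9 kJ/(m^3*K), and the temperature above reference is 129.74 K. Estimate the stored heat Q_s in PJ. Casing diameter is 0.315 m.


Step 1: Vr = A*1e6*hr = 2.922*1e6*427.62 = 1.249506e+09 m^3
Step 2: Q_s = Vr*rhoc*dT/1e12 = 1.249506e+09*2801.9*129.74/1e12 = 454.22 PJ
Q_s = 454.22 PJ


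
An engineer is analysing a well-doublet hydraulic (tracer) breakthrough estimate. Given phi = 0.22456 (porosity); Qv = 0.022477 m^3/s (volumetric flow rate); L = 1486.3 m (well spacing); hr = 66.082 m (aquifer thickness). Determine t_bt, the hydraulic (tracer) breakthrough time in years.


t_bt = pi * hr * phi * L^2 / (3 * Qv) / (365.25*86400)
t_bt = pi * 66.082 * 0.22456 * 1486.3^2 / (3 * 0.022477) / (365.25*86400)
t_bt = 48.397 years


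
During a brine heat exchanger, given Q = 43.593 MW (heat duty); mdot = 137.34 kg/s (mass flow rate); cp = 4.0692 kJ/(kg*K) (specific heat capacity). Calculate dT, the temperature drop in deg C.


dT = Q * 1000 / (mdot * cp)
dT = 43.593 * 1000 / (137.34 * 4.0692)
dT = 78.00289 K
Convert (temperature difference, 1 K = 1 deg C): 78.00289 K = 78.00289 deg C
dT = 78.003 deg C


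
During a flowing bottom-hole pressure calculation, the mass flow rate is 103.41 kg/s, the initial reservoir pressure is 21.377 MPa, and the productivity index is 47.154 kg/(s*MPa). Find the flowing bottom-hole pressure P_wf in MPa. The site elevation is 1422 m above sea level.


P_wf = P_i - mdot / PI
P_wf = 21.377 - 103.41 / 47.154
P_wf = 19.184 MPa


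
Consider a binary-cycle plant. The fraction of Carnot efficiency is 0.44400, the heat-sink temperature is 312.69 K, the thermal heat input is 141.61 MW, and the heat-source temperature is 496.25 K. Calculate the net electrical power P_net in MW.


Step 1: eta = (1 - Tc/Th)*f = (1 - 312.69/496.25)*0.444 = 0.1642330
Step 2: P_net = eta * Q_in = 0.1642330 * 141.61 = 23.257 MW
P_net = 23.257 MW


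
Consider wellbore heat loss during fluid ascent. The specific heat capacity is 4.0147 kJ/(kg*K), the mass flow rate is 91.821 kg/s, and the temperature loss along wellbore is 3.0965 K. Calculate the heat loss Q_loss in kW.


Q_loss = mdot * cp * dT
Q_loss = 91.821 * 4.0147 * 3.0965
Q_loss = 1141.5 kW


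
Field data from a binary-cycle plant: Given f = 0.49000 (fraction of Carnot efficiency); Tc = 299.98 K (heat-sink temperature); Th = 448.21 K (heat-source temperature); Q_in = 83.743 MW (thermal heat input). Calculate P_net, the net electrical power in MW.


Step 1: eta = (1 - Tc/Th)*f = (1 - 299.98/448.21)*0.49 = 0.1620506
Step 2: P_net = eta * Q_in = 0.1620506 * 83.743 = 13.571 MW
P_net = 13.571 MW


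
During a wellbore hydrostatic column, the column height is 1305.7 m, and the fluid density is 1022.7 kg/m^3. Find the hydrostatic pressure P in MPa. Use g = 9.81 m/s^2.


P = rho * g * h / 1e6
P = 1022.7 * 9.81 * 1305.7 / 1e6
P = 13.100 MPa


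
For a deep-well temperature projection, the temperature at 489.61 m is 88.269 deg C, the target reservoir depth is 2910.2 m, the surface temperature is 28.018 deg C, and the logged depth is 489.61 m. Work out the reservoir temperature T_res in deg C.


Step 1: grad = (T_d1 - T_surf)/d1 * 1000 = (88.269 - 28.018)/489.61 * 1000 = 123.0592 deg C/km
Step 2: T_res = T_surf + grad*d2/1000 = 28.018 + 123.0592*2910.2/1000 = 386.14 deg C
T_res = 386.14 deg C


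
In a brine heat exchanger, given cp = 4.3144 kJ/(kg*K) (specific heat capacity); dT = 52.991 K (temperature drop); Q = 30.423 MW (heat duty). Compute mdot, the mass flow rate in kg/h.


mdot = Q * 1000 / (cp * dT)
mdot = 30.423 * 1000 / (4.3144 * 52.991)
mdot = 133.0698 kg/s
Convert: 133.0698 kg/s * 3600.0 = 4.7905e+05 kg/h
mdot = 4.7905e+05 kg/h


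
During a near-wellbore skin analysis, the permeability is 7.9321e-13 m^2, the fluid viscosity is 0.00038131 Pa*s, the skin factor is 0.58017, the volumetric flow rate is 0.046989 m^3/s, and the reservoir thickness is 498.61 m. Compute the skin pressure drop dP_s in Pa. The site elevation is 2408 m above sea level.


dP_s = S * q * mu / (2*pi*k*hr) / 1000
dP_s = 0.58017 * 0.046989 * 0.00038131 / (2*pi*7.9321e-13*498.61) / 1000
dP_s = 4.183123 kPa
Convert: 4.183123 kPa * 1000.0 = 4183.1 Pa
dP_s = 4183.1 Pa


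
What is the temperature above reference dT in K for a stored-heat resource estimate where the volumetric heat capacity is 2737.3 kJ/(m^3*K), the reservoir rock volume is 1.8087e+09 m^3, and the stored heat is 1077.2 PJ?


dT = Q_s * 1e12 / (Vr * rhoc)
dT = 1077.2 * 1e12 / (1.8087e+09 * 2737.3)
dT = 217.57 K


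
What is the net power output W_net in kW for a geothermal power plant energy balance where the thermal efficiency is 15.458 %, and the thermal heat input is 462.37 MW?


W_net = eta / 100 * Q_in
W_net = 15.458 / 100 * 462.37
W_net = 71.47315 MW
Convert: 71.47315 MW * 1000.0 = 71473 kW
W_net = 71473 kW


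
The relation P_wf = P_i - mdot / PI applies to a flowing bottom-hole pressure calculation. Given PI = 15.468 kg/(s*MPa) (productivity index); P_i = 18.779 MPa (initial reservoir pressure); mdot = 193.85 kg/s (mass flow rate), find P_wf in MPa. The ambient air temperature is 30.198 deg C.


P_wf = P_i - mdot / PI
P_wf = 18.779 - 193.85 / 15.468
P_wf = 6.2467 MPa


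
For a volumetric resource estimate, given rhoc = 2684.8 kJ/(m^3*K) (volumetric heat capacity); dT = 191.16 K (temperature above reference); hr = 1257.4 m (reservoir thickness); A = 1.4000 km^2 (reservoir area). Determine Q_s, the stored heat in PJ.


Step 1: Vr = A*1e6*hr = 1.4*1e6*1257.4 = 1.760360e+09 m^3
Step 2: Q_s = Vr*rhoc*dT/1e12 = 1.760360e+09*2684.8*191.16/1e12 = 903.46 PJ
Q_s = 903.46 PJ


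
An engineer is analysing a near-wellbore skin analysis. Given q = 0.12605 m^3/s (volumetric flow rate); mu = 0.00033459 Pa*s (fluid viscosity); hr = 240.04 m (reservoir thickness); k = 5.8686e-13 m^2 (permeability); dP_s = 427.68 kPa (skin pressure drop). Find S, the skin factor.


S = dP_s * 1000 * 2*pi*k*hr / (q*mu)
S = 427.68 * 1000 * 2*pi*5.8686e-13*240.04 / (0.12605*0.00033459)
S = 8.9756
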